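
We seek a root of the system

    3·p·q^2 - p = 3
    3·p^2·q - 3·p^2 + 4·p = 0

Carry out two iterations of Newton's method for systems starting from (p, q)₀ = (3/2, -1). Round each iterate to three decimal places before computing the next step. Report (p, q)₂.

(0.625, -1.332)

At (3/2, -1): F = (0.000, -7.500).
Jacobian J = [[3·q^2 - 1, 6·p·q], [6·p·q - 6·p + 4, 3·p^2]].
At the point, J = [[2.000, -9.000], [-14.000, 6.750]] (det J = -112.500).
Solving J·Δ = −F gives Δ = (-0.600, -0.133).
Then the next iterate is (p, q)₁ = (0.900, -1.133).
Round to (0.900, -1.133) and repeat: F = (-0.43404, -1.58319), J = [[2.85107, -6.11820], [-7.51820, 2.430]].
Δ = (-0.275, -0.199), so (p, q)₂ = (0.625, -1.332).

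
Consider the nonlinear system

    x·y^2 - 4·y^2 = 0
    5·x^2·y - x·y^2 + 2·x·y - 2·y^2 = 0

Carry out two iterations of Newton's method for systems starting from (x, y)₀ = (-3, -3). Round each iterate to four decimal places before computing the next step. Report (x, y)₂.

(-1.5658, -0.9209)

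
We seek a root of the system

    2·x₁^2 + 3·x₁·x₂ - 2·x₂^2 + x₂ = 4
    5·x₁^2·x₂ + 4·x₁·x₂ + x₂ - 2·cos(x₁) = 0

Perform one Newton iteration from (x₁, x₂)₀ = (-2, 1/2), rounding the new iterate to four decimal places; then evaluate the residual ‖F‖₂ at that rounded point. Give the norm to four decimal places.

1.8332

At (-2, 1/2): F = (1.0000, 7.332294).
Jacobian J = [[4·x₁ + 3·x₂, 3·x₁ - 4·x₂ + 1], [10·x₁·x₂ + 4·x₂ + 2·sin(x₁), 5·x₁^2 + 4·x₁ + 1]].
At the point, J = [[-6.5000, -7.0000], [-9.818595, 13.0000]] (det J = -153.230164).
Solving J·Δ = −F gives Δ = (0.4198, -0.2470).
Then the next iterate is (x₁, x₂)₁ = (-1.5802, 0.2530).
Re-evaluating at (-1.5802, 0.2530): F = (-0.080326, 1.831390), so ‖F‖₂ = 1.8332.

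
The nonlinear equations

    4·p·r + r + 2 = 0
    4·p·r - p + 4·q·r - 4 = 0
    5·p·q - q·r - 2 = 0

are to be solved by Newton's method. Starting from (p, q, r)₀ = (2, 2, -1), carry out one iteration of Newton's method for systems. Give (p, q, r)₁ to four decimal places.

(2.5251, -0.1117, 0.0112)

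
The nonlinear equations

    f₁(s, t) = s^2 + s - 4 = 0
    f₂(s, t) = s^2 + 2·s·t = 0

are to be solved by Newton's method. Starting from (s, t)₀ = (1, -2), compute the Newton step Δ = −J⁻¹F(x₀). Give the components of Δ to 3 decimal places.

(0.667, 2.167)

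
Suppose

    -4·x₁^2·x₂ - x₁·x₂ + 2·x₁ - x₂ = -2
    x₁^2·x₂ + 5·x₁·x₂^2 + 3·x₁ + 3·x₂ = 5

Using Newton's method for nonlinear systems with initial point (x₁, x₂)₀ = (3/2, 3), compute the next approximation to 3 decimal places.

(1.059, 1.853)

At (3/2, 3): F = (-29.500, 82.750).
Jacobian J = [[-8·x₁·x₂ - x₂ + 2, -4·x₁^2 - x₁ - 1], [2·x₁·x₂ + 5·x₂^2 + 3, x₁^2 + 10·x₁·x₂ + 3]].
At the point, J = [[-37.000, -11.500], [57.000, 50.250]] (det J = -1203.750).
Solving J·Δ = −F gives Δ = (-0.441, -1.147).
Then the next iterate is (x₁, x₂)₁ = (1.059, 1.853).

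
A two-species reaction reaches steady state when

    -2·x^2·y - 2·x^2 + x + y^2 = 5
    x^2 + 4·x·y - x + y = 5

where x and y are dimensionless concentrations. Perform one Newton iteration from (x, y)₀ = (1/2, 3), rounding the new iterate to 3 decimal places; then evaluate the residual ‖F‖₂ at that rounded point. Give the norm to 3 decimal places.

0.416

At (1/2, 3): F = (2.500, 3.750).
Jacobian J = [[-4·x·y - 4·x + 1, -2·x^2 + 2·y], [2·x + 4·y - 1, 4·x + 1]].
At the point, J = [[-7.000, 5.500], [12.000, 3.000]] (det J = -87.000).
Solving J·Δ = −F gives Δ = (-0.151, -0.647).
Then the next iterate is (x, y)₁ = (0.349, 2.353).
Re-evaluating at (0.349, 2.353): F = (0.06881, 0.41059), so ‖F‖₂ = 0.416.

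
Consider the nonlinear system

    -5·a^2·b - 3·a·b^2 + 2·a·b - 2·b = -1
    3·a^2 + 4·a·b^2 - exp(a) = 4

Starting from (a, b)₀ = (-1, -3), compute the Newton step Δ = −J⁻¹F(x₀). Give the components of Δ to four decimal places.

(0.4369, 1.0175)

At (-1, -3): F = (55.0000, -37.367879).
Jacobian J = [[-10·a·b - 3·b^2 + 2·b, -5·a^2 - 6·a·b + 2·a - 2], [6·a + 4·b^2 - exp(a), 8·a·b]].
At the point, J = [[-63.0000, -27.0000], [29.632121, 24.0000]] (det J = -711.932745).
Solving J·Δ = −F gives Δ = (0.4369, 1.0175).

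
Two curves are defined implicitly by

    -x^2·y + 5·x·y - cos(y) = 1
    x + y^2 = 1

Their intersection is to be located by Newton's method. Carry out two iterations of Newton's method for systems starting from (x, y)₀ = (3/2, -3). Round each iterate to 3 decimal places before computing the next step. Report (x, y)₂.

At (3/2, -3): F = (-15.76001, 9.500).
Jacobian J = [[-2·x·y + 5·y, -x^2 + 5·x + sin(y)], [1, 2·y]].
At the point, J = [[-6.000, 5.10888], [1.000, -6.000]] (det J = 30.89112).
Solving J·Δ = −F gives Δ = (-1.490, 1.335).
Then the next iterate is (x, y)₁ = (0.010, -1.665).
Round to (0.010, -1.665) and repeat: F = (-0.98902, 1.78223), J = [[-8.29170, -0.94567], [1.000, -3.330]].
Δ = (-0.174, 0.483), so (x, y)₂ = (-0.164, -1.182).

(-0.164, -1.182)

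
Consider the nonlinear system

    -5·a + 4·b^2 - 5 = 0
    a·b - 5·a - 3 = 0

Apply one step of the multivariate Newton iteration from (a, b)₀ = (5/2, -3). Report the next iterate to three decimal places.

(0.027, -1.714)

At (5/2, -3): F = (18.500, -23.000).
Jacobian J = [[-5, 8·b], [b - 5, a]].
At the point, J = [[-5.000, -24.000], [-8.000, 2.500]] (det J = -204.500).
Solving J·Δ = −F gives Δ = (-2.473, 1.286).
Then the next iterate is (a, b)₁ = (0.027, -1.714).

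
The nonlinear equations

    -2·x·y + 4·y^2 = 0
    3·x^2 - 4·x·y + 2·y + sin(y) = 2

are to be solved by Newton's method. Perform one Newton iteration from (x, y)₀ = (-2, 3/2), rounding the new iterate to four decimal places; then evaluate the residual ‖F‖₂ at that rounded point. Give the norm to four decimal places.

7.0500

At (-2, 3/2): F = (15.0000, 25.997495).
Jacobian J = [[-2·y, -2·x + 8·y], [6·x - 4·y, -4·x + cos(y) + 2]].
At the point, J = [[-3.0000, 16.0000], [-18.0000, 10.070737]] (det J = 257.787788).
Solving J·Δ = −F gives Δ = (1.0276, -0.7448).
Then the next iterate is (x, y)₁ = (-0.9724, 0.7552).
Re-evaluating at (-0.9724, 0.7552): F = (3.750021, 5.969946), so ‖F‖₂ = 7.0500.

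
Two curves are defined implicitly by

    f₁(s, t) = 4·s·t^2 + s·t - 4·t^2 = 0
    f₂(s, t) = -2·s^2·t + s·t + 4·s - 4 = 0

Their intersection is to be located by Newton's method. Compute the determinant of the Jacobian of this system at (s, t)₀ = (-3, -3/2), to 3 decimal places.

540.000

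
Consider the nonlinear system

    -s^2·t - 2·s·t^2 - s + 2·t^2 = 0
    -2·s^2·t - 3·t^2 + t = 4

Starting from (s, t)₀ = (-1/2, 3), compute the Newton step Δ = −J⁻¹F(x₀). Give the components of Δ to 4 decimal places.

At (-1/2, 3): F = (26.7500, -29.5000).
Jacobian J = [[-2·s·t - 2·t^2 - 1, -s^2 - 4·s·t + 4·t], [-4·s·t, -2·s^2 - 6·t + 1]].
At the point, J = [[-16.0000, 17.7500], [6.0000, -17.5000]] (det J = 173.5000).
Solving J·Δ = −F gives Δ = (-0.3199, -1.7954).

(-0.3199, -1.7954)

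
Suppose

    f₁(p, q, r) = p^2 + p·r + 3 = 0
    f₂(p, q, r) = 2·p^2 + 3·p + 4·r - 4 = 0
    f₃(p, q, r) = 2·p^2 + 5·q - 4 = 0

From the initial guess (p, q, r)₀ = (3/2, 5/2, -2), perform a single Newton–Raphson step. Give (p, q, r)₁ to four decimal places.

At (3/2, 5/2, -2): F = (2.2500, -3.0000, 13.0000).
Jacobian J = [[2·p + r, 0, p], [4·p + 3, 0, 4], [4·p, 5, 0]].
At the point, J = [[1.0000, 0.0000, 1.5000], [9.0000, 0.0000, 4.0000], [6.0000, 5.0000, 0.0000]] (det J = 47.5000).
Solving J·Δ = −F gives Δ = (1.4211, -4.3053, -2.4474).
Then the next iterate is (p, q, r)₁ = (2.9211, -1.8053, -4.4474).

(2.9211, -1.8053, -4.4474)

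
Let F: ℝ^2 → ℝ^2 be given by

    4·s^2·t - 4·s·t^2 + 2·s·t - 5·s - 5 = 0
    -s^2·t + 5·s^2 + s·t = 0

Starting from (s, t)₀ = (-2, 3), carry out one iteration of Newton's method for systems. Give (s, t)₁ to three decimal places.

At (-2, 3): F = (113.000, 2.000).
Jacobian J = [[8·s·t - 4·t^2 + 2·t - 5, 4·s^2 - 8·s·t + 2·s], [-2·s·t + 10·s + t, -s^2 + s]].
At the point, J = [[-83.000, 60.000], [-5.000, -6.000]] (det J = 798.000).
Solving J·Δ = −F gives Δ = (1.000, -0.500).
Then the next iterate is (s, t)₁ = (-1.000, 2.500).

(-1.000, 2.500)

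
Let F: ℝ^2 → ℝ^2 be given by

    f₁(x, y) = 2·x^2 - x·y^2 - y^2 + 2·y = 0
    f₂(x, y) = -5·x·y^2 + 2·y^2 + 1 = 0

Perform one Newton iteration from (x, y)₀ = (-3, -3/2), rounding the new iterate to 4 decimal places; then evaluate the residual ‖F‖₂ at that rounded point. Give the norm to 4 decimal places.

12.9150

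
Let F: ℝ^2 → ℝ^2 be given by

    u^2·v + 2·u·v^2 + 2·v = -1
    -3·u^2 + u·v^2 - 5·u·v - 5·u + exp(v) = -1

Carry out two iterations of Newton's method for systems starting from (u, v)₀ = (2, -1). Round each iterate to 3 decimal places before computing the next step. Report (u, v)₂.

(0.620, -1.415)

At (2, -1): F = (-1.000, -8.63212).
Jacobian J = [[2·u·v + 2·v^2, u^2 + 4·u·v + 2], [-6·u + v^2 - 5·v - 5, 2·u·v - 5·u + exp(v)]].
At the point, J = [[-2.000, -2.000], [-11.000, -13.63212]] (det J = 5.26424).
Solving J·Δ = −F gives Δ = (0.690, -1.190).
Then the next iterate is (u, v)₁ = (2.690, -2.190).
Round to (2.690, -2.190) and repeat: F = (6.57596, 8.31063), J = [[-2.190, -14.32830], [-5.39390, -25.12028]].
Δ = (-2.070, 0.775), so (u, v)₂ = (0.620, -1.415).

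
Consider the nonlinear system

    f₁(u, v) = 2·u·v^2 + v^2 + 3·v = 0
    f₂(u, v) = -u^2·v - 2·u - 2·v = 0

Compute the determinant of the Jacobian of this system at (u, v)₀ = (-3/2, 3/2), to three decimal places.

-11.625

J = [[2·v^2, 4·u·v + 2·v + 3], [-2·u·v - 2, -u^2 - 2]].
At the point, J = [[4.500, -3.000], [2.500, -4.250]].
det J = -11.625.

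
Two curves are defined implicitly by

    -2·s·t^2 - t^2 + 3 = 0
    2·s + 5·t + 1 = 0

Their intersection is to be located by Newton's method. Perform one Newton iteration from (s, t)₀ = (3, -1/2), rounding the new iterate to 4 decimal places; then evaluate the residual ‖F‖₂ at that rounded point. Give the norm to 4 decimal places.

At (3, -1/2): F = (1.2500, 4.5000).
Jacobian J = [[-2·t^2, -4·s·t - 2·t], [2, 5]].
At the point, J = [[-0.5000, 7.0000], [2.0000, 5.0000]] (det J = -16.5000).
Solving J·Δ = −F gives Δ = (-1.5303, -0.2879).
Then the next iterate is (s, t)₁ = (1.4697, -0.7879).
Re-evaluating at (1.4697, -0.7879): F = (0.554474, -0.0001), so ‖F‖₂ = 0.5545.

0.5545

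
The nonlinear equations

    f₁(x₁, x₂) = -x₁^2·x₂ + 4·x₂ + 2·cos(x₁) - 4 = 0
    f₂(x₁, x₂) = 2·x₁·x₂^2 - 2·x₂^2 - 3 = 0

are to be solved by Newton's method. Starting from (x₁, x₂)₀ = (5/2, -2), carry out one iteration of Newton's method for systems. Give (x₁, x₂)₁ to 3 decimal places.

At (5/2, -2): F = (-1.10229, 9.000).
Jacobian J = [[-2·x₁·x₂ - 2·sin(x₁), -x₁^2 + 4], [2·x₂^2, 4·x₁·x₂ - 4·x₂]].
At the point, J = [[8.80306, -2.250], [8.000, -12.000]] (det J = -87.63667).
Solving J·Δ = −F gives Δ = (0.382, 1.005).
Then the next iterate is (x₁, x₂)₁ = (2.882, -0.995).

(2.882, -0.995)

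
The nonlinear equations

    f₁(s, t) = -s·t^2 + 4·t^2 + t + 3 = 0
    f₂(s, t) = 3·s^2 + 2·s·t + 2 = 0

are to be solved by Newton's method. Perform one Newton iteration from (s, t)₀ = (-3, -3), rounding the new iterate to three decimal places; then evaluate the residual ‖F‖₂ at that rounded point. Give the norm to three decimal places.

At (-3, -3): F = (63.000, 47.000).
Jacobian J = [[-t^2, -2·s·t + 8·t + 1], [6·s + 2·t, 2·s]].
At the point, J = [[-9.000, -41.000], [-24.000, -6.000]] (det J = -930.000).
Solving J·Δ = −F gives Δ = (1.666, 1.171).
Then the next iterate is (s, t)₁ = (-1.334, -1.829).
Re-evaluating at (-1.334, -1.829): F = (19.01452, 12.21844), so ‖F‖₂ = 22.602.

22.602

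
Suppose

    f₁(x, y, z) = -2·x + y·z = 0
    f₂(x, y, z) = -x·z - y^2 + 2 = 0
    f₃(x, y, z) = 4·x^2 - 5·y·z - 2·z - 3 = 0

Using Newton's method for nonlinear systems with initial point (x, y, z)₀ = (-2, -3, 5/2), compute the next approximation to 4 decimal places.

At (-2, -3, 5/2): F = (-3.5000, -2.0000, 45.5000).
Jacobian J = [[-2, z, y], [-z, -2·y, -x], [8·x, -5·z, -5·y - 2]].
At the point, J = [[-2.0000, 2.5000, -3.0000], [-2.5000, 6.0000, 2.0000], [-16.0000, -12.5000, 13.0000]] (det J = -586.5000).
Solving J·Δ = −F gives Δ = (1.1526, 1.1415, -0.9838).
Then the next iterate is (x, y, z)₁ = (-0.8474, -1.8585, 1.5162).

(-0.8474, -1.8585, 1.5162)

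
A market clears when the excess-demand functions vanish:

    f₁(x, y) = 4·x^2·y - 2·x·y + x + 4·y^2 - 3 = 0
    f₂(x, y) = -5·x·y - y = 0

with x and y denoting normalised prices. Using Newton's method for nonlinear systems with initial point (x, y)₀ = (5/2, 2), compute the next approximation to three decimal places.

(4.097, -1.183)

At (5/2, 2): F = (55.500, -27.000).
Jacobian J = [[8·x·y - 2·y + 1, 4·x^2 - 2·x + 8·y], [-5·y, -5·x - 1]].
At the point, J = [[37.000, 36.000], [-10.000, -13.500]] (det J = -139.500).
Solving J·Δ = −F gives Δ = (1.597, -3.183).
Then the next iterate is (x, y)₁ = (4.097, -1.183).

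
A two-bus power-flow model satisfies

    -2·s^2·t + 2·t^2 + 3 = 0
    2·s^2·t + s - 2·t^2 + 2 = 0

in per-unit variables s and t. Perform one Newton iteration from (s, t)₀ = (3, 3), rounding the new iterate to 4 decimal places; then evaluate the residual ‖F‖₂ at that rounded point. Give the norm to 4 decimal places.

2642.4580

At (3, 3): F = (-33.0000, 41.0000).
Jacobian J = [[-4·s·t, -2·s^2 + 4·t], [4·s·t + 1, 2·s^2 - 4·t]].
At the point, J = [[-36.0000, -6.0000], [37.0000, 6.0000]] (det J = 6.0000).
Solving J·Δ = −F gives Δ = (-8.0000, 42.5000).
Then the next iterate is (s, t)₁ = (-5.0000, 45.5000).
Re-evaluating at (-5.0000, 45.5000): F = (1868.5000, -1868.5000), so ‖F‖₂ = 2642.4580.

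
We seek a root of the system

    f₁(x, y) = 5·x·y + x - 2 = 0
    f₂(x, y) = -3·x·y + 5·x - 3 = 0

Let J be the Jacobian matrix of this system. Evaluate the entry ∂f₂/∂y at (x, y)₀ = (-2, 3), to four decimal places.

∂f₂/∂y = -3·x.
At (-2, 3) this is 6.0000.

6.0000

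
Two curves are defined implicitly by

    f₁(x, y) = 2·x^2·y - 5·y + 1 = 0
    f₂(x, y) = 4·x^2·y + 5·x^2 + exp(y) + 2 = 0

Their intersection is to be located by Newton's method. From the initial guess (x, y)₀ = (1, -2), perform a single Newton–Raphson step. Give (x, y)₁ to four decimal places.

(1.5159, -1.0424)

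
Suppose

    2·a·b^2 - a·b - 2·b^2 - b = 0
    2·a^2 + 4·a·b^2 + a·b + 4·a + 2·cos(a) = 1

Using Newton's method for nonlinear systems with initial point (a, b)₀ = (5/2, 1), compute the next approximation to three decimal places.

(-1.691, 2.877)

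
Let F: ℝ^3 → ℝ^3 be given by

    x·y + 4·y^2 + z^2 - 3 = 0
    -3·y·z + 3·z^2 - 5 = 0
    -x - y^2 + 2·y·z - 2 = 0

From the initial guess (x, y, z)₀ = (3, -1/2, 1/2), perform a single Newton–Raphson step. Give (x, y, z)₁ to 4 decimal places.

(-2.6481, 0.0278, 1.4537)

At (3, -1/2, 1/2): F = (-3.2500, -3.5000, -5.7500).
Jacobian J = [[y, x + 8·y, 2·z], [0, -3·z, -3·y + 6·z], [-1, -2·y + 2·z, 2·y]].
At the point, J = [[-0.5000, -1.0000, 1.0000], [0.0000, -1.5000, 4.5000], [-1.0000, 2.0000, -1.0000]] (det J = 6.7500).
Solving J·Δ = −F gives Δ = (-5.6481, 0.5278, 0.9537).
Then the next iterate is (x, y, z)₁ = (-2.6481, 0.0278, 1.4537).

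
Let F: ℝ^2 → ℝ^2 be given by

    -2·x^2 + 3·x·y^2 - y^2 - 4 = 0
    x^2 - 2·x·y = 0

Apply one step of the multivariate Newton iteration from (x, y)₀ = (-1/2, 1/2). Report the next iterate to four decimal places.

(-1.9444, -3.1389)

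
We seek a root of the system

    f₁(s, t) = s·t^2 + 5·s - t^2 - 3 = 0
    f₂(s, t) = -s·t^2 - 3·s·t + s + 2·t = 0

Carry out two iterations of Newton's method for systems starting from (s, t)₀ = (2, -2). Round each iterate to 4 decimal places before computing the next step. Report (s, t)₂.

At (2, -2): F = (11.0000, 2.0000).
Jacobian J = [[t^2 + 5, 2·s·t - 2·t], [-t^2 - 3·t + 1, -2·s·t - 3·s + 2]].
At the point, J = [[9.0000, -4.0000], [3.0000, 4.0000]] (det J = 48.0000).
Solving J·Δ = −F gives Δ = (-1.0833, 0.3125).
Then the next iterate is (s, t)₁ = (0.9167, -1.6875).
Round to (0.9167, -1.6875) and repeat: F = (1.346290, -0.427953), J = [[7.847656, 0.281138], [3.214844, 2.343762]].
Δ = (-0.1873, 0.4395), so (s, t)₂ = (0.7294, -1.2480).

(0.7294, -1.2480)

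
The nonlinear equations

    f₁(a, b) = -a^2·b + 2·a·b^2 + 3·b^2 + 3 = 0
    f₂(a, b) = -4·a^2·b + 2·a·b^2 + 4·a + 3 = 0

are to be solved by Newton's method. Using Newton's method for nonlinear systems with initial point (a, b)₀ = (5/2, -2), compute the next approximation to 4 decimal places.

(1.6202, -1.1722)

At (5/2, -2): F = (47.5000, 83.0000).
Jacobian J = [[-2·a·b + 2·b^2, -a^2 + 4·a·b + 6·b], [-8·a·b + 2·b^2 + 4, -4·a^2 + 4·a·b]].
At the point, J = [[18.0000, -38.2500], [52.0000, -45.0000]] (det J = 1179.0000).
Solving J·Δ = −F gives Δ = (-0.8798, 0.8278).
Then the next iterate is (a, b)₁ = (1.6202, -1.1722).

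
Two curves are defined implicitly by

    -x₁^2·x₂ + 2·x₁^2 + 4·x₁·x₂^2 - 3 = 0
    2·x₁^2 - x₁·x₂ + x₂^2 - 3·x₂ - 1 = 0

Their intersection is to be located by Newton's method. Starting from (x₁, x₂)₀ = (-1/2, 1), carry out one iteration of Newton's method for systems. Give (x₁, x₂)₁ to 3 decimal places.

(-0.930, -0.421)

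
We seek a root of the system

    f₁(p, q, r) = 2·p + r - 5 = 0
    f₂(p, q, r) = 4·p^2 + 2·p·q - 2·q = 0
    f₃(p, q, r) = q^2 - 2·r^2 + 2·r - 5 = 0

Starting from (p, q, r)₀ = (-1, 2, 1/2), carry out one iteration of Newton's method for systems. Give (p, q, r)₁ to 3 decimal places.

(-2.125, 2.125, 9.250)

At (-1, 2, 1/2): F = (-6.500, -4.000, -0.500).
Jacobian J = [[2, 0, 1], [8·p + 2·q, 2·p - 2, 0], [0, 2·q, -4·r + 2]].
At the point, J = [[2.000, 0.000, 1.000], [-4.000, -4.000, 0.000], [0.000, 4.000, 0.000]] (det J = -16.000).
Solving J·Δ = −F gives Δ = (-1.125, 0.125, 8.750).
Then the next iterate is (p, q, r)₁ = (-2.125, 2.125, 9.250).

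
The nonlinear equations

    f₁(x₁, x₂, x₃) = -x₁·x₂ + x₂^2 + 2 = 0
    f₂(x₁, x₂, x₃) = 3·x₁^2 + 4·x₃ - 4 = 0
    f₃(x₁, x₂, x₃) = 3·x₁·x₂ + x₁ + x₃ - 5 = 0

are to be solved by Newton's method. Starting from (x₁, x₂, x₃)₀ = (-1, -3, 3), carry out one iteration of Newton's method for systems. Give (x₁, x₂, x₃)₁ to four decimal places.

(-1.1867, -1.5120, -0.0301)

At (-1, -3, 3): F = (8.0000, 11.0000, 6.0000).
Jacobian J = [[-x₂, -x₁ + 2·x₂, 0], [6·x₁, 0, 4], [3·x₂ + 1, 3·x₁, 1]].
At the point, J = [[3.0000, -5.0000, 0.0000], [-6.0000, 0.0000, 4.0000], [-8.0000, -3.0000, 1.0000]] (det J = 166.0000).
Solving J·Δ = −F gives Δ = (-0.1867, 1.4880, -3.0301).
Then the next iterate is (x₁, x₂, x₃)₁ = (-1.1867, -1.5120, -0.0301).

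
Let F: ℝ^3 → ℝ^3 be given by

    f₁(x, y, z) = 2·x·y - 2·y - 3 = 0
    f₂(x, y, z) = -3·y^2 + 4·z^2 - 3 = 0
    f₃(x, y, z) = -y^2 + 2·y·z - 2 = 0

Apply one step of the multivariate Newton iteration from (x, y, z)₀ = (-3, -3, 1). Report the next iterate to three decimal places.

(-1.764, -1.302, 0.430)

At (-3, -3, 1): F = (21.000, -26.000, -17.000).
Jacobian J = [[2·y, 2·x - 2, 0], [0, -6·y, 8·z], [0, -2·y + 2·z, 2·y]].
At the point, J = [[-6.000, -8.000, 0.000], [0.000, 18.000, 8.000], [0.000, 8.000, -6.000]] (det J = 1032.000).
Solving J·Δ = −F gives Δ = (1.236, 1.698, -0.570).
Then the next iterate is (x, y, z)₁ = (-1.764, -1.302, 0.430).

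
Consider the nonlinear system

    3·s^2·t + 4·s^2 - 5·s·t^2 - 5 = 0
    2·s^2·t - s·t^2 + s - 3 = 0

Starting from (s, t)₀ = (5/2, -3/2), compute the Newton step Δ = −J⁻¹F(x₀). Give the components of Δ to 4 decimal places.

(-1.0550, 0.3866)

At (5/2, -3/2): F = (-36.2500, -24.8750).
Jacobian J = [[6·s·t + 8·s - 5·t^2, 3·s^2 - 10·s·t], [4·s·t - t^2 + 1, 2·s^2 - 2·s·t]].
At the point, J = [[-13.7500, 56.2500], [-16.2500, 20.0000]] (det J = 639.0625).
Solving J·Δ = −F gives Δ = (-1.0550, 0.3866).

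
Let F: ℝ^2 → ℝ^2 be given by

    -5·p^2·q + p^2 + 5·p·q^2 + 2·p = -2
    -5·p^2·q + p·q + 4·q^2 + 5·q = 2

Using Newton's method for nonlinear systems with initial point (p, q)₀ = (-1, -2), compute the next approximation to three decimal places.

(-0.736, -1.400)

At (-1, -2): F = (-9.000, 16.000).
Jacobian J = [[-10·p·q + 2·p + 5·q^2 + 2, -5·p^2 + 10·p·q], [-10·p·q + q, -5·p^2 + p + 8·q + 5]].
At the point, J = [[0.000, 15.000], [-22.000, -17.000]] (det J = 330.000).
Solving J·Δ = −F gives Δ = (0.264, 0.600).
Then the next iterate is (p, q)₁ = (-0.736, -1.400).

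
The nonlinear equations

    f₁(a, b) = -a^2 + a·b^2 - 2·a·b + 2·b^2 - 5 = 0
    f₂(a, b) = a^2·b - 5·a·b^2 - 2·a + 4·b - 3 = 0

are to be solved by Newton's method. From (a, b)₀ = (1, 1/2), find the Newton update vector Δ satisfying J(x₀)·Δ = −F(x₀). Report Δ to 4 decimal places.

(-1.6667, 1.6667)

At (1, 1/2): F = (-6.2500, -3.7500).
Jacobian J = [[-2·a + b^2 - 2·b, 2·a·b - 2·a + 4·b], [2·a·b - 5·b^2 - 2, a^2 - 10·a·b + 4]].
At the point, J = [[-2.7500, 1.0000], [-2.2500, 0.0000]] (det J = 2.2500).
Solving J·Δ = −F gives Δ = (-1.6667, 1.6667).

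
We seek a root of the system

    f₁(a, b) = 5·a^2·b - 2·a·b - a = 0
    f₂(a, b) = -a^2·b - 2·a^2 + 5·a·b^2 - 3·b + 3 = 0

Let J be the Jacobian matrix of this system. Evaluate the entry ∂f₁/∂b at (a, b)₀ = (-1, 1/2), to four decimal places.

∂f₁/∂b = 5·a^2 - 2·a.
At (-1, 1/2) this is 7.0000.

7.0000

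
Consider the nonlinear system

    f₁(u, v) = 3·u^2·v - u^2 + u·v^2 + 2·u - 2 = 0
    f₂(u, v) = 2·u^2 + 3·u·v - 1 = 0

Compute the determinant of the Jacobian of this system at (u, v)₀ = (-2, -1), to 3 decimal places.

62.000

J = [[6·u·v - 2·u + v^2 + 2, 3·u^2 + 2·u·v], [4·u + 3·v, 3·u]].
At the point, J = [[19.000, 16.000], [-11.000, -6.000]].
det J = 62.000.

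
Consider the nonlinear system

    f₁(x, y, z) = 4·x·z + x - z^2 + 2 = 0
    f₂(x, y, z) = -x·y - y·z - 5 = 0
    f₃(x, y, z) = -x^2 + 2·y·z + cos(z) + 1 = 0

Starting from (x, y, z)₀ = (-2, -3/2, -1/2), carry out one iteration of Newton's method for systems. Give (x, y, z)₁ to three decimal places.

At (-2, -3/2, -1/2): F = (3.750, -8.750, -0.62242).
Jacobian J = [[4·z + 1, 0, 4·x - 2·z], [-y, -x - z, -y], [-2·x, 2·z, 2·y - sin(z)]].
At the point, J = [[-1.000, 0.000, -7.000], [1.500, 2.500, 1.500], [4.000, -1.000, -2.52057]] (det J = 85.30144).
Solving J·Δ = −F gives Δ = (1.057, 2.635, 0.385).
Then the next iterate is (x, y, z)₁ = (-0.943, 1.135, -0.115).

(-0.943, 1.135, -0.115)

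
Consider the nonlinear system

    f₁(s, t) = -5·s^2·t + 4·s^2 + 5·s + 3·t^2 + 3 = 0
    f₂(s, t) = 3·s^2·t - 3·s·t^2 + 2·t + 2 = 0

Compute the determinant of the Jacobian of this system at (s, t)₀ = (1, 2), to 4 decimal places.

49.0000

J = [[-10·s·t + 8·s + 5, -5·s^2 + 6·t], [6·s·t - 3·t^2, 3·s^2 - 6·s·t + 2]].
At the point, J = [[-7.0000, 7.0000], [0.0000, -7.0000]].
det J = 49.0000.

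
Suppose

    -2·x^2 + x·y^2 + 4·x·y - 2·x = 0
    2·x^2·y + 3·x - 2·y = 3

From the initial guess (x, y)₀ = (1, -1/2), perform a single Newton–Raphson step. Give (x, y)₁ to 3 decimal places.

(1.000, 1.417)

At (1, -1/2): F = (-5.750, 0.000).
Jacobian J = [[-4·x + y^2 + 4·y - 2, 2·x·y + 4·x], [4·x·y + 3, 2·x^2 - 2]].
At the point, J = [[-7.750, 3.000], [1.000, 0.000]] (det J = -3.000).
Solving J·Δ = −F gives Δ = (0.000, 1.917).
Then the next iterate is (x, y)₁ = (1.000, 1.417).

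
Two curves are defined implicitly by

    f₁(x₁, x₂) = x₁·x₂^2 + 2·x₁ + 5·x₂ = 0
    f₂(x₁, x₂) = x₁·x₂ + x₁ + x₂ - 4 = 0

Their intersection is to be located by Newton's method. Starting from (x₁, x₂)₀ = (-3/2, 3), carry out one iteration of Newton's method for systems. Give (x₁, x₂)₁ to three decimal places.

(1.095, 9.762)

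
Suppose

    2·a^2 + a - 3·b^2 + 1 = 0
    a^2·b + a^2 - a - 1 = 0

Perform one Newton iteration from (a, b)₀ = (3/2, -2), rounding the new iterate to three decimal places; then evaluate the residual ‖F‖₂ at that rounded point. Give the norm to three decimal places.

2.164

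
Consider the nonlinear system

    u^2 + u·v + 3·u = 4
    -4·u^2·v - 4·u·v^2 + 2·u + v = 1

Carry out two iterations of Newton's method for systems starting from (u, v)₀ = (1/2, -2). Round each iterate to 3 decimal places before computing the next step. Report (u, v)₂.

At (1/2, -2): F = (-3.250, -8.000).
Jacobian J = [[2·u + v + 3, u], [-8·u·v - 4·v^2 + 2, -4·u^2 - 8·u·v + 1]].
At the point, J = [[2.000, 0.500], [-6.000, 8.000]] (det J = 19.000).
Solving J·Δ = −F gives Δ = (1.158, 1.868).
Then the next iterate is (u, v)₁ = (1.658, -0.132).
Round to (1.658, -0.132) and repeat: F = (3.50411, 3.51990), J = [[6.184, 1.658], [3.68115, -8.24501]].
Δ = (-0.608, 0.155), so (u, v)₂ = (1.050, 0.023).

(1.050, 0.023)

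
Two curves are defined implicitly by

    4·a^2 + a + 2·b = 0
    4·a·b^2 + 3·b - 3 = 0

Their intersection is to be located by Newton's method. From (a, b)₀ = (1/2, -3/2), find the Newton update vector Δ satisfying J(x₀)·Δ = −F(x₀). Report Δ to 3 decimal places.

(0.318, -0.045)

At (1/2, -3/2): F = (-1.500, -3.000).
Jacobian J = [[8·a + 1, 2], [4·b^2, 8·a·b + 3]].
At the point, J = [[5.000, 2.000], [9.000, -3.000]] (det J = -33.000).
Solving J·Δ = −F gives Δ = (0.318, -0.045).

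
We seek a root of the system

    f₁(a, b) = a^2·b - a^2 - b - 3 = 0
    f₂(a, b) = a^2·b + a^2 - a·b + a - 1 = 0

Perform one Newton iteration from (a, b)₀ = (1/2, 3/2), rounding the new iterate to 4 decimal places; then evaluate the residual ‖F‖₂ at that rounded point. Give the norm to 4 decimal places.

At (1/2, 3/2): F = (-4.3750, -0.6250).
Jacobian J = [[2·a·b - 2·a, a^2 - 1], [2·a·b + 2·a - b + 1, a^2 - a]].
At the point, J = [[0.5000, -0.7500], [2.0000, -0.2500]] (det J = 1.3750).
Solving J·Δ = −F gives Δ = (-0.4545, -6.1364).
Then the next iterate is (a, b)₁ = (0.0455, -4.6364).
Re-evaluating at (0.0455, -4.6364): F = (1.624731, -0.751072), so ‖F‖₂ = 1.7899.

1.7899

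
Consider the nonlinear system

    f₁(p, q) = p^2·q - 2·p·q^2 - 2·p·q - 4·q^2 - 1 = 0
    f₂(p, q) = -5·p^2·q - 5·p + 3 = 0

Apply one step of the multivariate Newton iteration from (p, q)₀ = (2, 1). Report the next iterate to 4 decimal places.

(1.3700, 0.4375)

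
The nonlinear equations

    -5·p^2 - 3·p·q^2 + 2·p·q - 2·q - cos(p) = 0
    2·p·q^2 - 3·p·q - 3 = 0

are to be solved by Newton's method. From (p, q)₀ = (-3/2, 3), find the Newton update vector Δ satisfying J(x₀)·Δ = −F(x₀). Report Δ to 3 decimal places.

At (-3/2, 3): F = (14.17926, -16.500).
Jacobian J = [[-10·p - 3·q^2 + 2·q + sin(p), -6·p·q + 2·p - 2], [2·q^2 - 3·q, 4·p·q - 3·p]].
At the point, J = [[-6.99749, 22.000], [9.000, -13.500]] (det J = -103.53382).
Solving J·Δ = −F gives Δ = (1.657, -0.117).

(1.657, -0.117)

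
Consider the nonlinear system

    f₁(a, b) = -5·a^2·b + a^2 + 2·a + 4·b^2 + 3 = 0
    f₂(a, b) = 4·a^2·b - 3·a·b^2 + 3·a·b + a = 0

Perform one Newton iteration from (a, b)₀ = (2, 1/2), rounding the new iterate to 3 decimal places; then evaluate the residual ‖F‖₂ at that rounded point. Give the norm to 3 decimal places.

At (2, 1/2): F = (2.000, 11.500).
Jacobian J = [[-10·a·b + 2·a + 2, -5·a^2 + 8·b], [8·a·b - 3·b^2 + 3·b + 1, 4·a^2 - 6·a·b + 3·a]].
At the point, J = [[-4.000, -16.000], [9.750, 16.000]] (det J = 92.000).
Solving J·Δ = −F gives Δ = (-2.348, 0.712).
Then the next iterate is (a, b)₁ = (-0.348, 1.212).
Re-evaluating at (-0.348, 1.212): F = (7.56699, 0.50736), so ‖F‖₂ = 7.584.

7.584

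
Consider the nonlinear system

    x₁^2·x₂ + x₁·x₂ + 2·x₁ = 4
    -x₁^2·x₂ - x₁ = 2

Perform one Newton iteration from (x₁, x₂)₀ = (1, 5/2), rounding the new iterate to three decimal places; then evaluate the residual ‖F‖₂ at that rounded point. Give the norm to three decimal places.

85.426

At (1, 5/2): F = (3.000, -5.500).
Jacobian J = [[2·x₁·x₂ + x₂ + 2, x₁^2 + x₁], [-2·x₁·x₂ - 1, -x₁^2]].
At the point, J = [[9.500, 2.000], [-6.000, -1.000]] (det J = 2.500).
Solving J·Δ = −F gives Δ = (-3.200, 13.700).
Then the next iterate is (x₁, x₂)₁ = (-2.200, 16.200).
Re-evaluating at (-2.200, 16.200): F = (34.368, -78.208), so ‖F‖₂ = 85.426.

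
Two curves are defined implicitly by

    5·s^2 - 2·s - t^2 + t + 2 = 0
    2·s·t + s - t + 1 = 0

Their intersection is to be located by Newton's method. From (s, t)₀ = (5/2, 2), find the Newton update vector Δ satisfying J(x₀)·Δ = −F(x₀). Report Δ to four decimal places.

(-1.3037, -1.2453)

At (5/2, 2): F = (26.2500, 11.5000).
Jacobian J = [[10·s - 2, -2·t + 1], [2·t + 1, 2·s - 1]].
At the point, J = [[23.0000, -3.0000], [5.0000, 4.0000]] (det J = 107.0000).
Solving J·Δ = −F gives Δ = (-1.3037, -1.2453).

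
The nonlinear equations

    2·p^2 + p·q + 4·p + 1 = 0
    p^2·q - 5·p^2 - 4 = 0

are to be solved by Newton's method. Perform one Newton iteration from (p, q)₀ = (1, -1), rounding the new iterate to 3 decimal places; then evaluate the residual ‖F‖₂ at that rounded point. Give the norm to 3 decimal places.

4.418

At (1, -1): F = (6.000, -10.000).
Jacobian J = [[4·p + q + 4, p], [2·p·q - 10·p, p^2]].
At the point, J = [[7.000, 1.000], [-12.000, 1.000]] (det J = 19.000).
Solving J·Δ = −F gives Δ = (-0.842, -0.105).
Then the next iterate is (p, q)₁ = (0.158, -1.105).
Re-evaluating at (0.158, -1.105): F = (1.50734, -4.15241), so ‖F‖₂ = 4.418.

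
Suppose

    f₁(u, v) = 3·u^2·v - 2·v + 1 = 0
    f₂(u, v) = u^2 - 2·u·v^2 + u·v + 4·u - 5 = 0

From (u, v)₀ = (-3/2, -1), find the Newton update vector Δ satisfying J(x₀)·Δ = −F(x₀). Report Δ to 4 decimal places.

At (-3/2, -1): F = (-3.7500, -4.2500).
Jacobian J = [[6·u·v, 3·u^2 - 2], [2·u - 2·v^2 + v + 4, -4·u·v + u]].
At the point, J = [[9.0000, 4.7500], [-2.0000, -7.5000]] (det J = -58.0000).
Solving J·Δ = −F gives Δ = (0.8330, -0.7888).

(0.8330, -0.7888)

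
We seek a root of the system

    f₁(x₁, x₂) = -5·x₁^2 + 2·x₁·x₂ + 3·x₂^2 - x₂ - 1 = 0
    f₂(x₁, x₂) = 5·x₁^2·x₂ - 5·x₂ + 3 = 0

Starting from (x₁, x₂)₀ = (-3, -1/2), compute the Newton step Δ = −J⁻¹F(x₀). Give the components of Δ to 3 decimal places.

At (-3, -1/2): F = (-41.750, -17.000).
Jacobian J = [[-10·x₁ + 2·x₂, 2·x₁ + 6·x₂ - 1], [10·x₁·x₂, 5·x₁^2 - 5]].
At the point, J = [[29.000, -10.000], [15.000, 40.000]] (det J = 1310.000).
Solving J·Δ = −F gives Δ = (1.405, -0.102).

(1.405, -0.102)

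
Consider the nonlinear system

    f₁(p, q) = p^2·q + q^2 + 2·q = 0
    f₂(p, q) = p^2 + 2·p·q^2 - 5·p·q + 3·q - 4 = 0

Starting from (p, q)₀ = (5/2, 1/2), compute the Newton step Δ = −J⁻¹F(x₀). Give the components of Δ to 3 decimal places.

At (5/2, 1/2): F = (4.375, -1.250).
Jacobian J = [[2·p·q, p^2 + 2·q + 2], [2·p + 2·q^2 - 5·q, 4·p·q - 5·p + 3]].
At the point, J = [[2.500, 9.250], [3.000, -4.500]] (det J = -39.000).
Solving J·Δ = −F gives Δ = (-0.208, -0.417).

(-0.208, -0.417)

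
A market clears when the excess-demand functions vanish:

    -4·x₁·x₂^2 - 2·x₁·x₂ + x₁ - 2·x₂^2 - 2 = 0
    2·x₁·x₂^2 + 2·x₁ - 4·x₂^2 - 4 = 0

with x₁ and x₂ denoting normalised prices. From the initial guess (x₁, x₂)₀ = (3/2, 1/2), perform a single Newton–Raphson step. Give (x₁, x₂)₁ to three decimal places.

(1.842, 0.105)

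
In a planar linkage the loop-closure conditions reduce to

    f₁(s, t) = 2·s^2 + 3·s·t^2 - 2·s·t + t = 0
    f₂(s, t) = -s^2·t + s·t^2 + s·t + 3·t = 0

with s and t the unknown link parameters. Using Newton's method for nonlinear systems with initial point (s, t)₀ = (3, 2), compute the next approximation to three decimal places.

(2.426, 0.951)

At (3, 2): F = (44.000, 6.000).
Jacobian J = [[4·s + 3·t^2 - 2·t, 6·s·t - 2·s + 1], [-2·s·t + t^2 + t, -s^2 + 2·s·t + s + 3]].
At the point, J = [[20.000, 31.000], [-6.000, 9.000]] (det J = 366.000).
Solving J·Δ = −F gives Δ = (-0.574, -1.049).
Then the next iterate is (s, t)₁ = (2.426, 0.951).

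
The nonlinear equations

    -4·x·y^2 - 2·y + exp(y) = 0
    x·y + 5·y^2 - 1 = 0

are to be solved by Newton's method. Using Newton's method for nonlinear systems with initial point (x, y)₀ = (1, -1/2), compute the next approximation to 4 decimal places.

(1.3346, -0.6043)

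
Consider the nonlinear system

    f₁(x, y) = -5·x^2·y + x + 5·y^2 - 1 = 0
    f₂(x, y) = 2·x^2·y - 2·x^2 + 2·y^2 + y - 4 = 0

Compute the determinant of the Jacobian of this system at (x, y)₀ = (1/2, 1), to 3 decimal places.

J = [[-10·x·y + 1, -5·x^2 + 10·y], [4·x·y - 4·x, 2·x^2 + 4·y + 1]].
At the point, J = [[-4.000, 8.750], [0.000, 5.500]].
det J = -22.000.

-22.000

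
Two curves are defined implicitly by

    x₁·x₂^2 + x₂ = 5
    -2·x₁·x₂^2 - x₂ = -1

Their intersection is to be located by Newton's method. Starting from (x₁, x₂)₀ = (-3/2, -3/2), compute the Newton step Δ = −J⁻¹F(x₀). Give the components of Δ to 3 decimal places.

(-21.278, 10.500)

At (-3/2, -3/2): F = (-9.875, 9.250).
Jacobian J = [[x₂^2, 2·x₁·x₂ + 1], [-2·x₂^2, -4·x₁·x₂ - 1]].
At the point, J = [[2.250, 5.500], [-4.500, -10.000]] (det J = 2.250).
Solving J·Δ = −F gives Δ = (-21.278, 10.500).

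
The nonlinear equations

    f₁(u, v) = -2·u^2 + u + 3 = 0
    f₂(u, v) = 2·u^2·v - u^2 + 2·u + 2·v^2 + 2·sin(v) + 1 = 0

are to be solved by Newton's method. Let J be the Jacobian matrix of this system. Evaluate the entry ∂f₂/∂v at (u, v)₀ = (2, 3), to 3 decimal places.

∂f₂/∂v = 2·u^2 + 4·v + 2·cos(v).
At (2, 3) this is 18.020.

18.020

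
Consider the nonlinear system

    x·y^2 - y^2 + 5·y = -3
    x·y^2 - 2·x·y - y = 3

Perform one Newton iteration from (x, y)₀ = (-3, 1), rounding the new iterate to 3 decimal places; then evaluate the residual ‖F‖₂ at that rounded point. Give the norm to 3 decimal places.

6.440

At (-3, 1): F = (4.000, -1.000).
Jacobian J = [[y^2, 2·x·y - 2·y + 5], [y^2 - 2·y, 2·x·y - 2·x - 1]].
At the point, J = [[1.000, -3.000], [-1.000, -1.000]] (det J = -4.000).
Solving J·Δ = −F gives Δ = (-1.750, 0.750).
Then the next iterate is (x, y)₁ = (-4.750, 1.750).
Re-evaluating at (-4.750, 1.750): F = (-5.85938, -2.67188), so ‖F‖₂ = 6.440.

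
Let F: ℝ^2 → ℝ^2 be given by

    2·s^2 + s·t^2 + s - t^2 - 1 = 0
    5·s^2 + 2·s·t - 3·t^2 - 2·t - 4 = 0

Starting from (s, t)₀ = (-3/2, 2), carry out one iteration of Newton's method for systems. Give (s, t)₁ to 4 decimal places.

At (-3/2, 2): F = (-8.0000, -14.7500).
Jacobian J = [[4·s + t^2 + 1, 2·s·t - 2·t], [10·s + 2·t, 2·s - 6·t - 2]].
At the point, J = [[-1.0000, -10.0000], [-11.0000, -17.0000]] (det J = -93.0000).
Solving J·Δ = −F gives Δ = (-0.1237, -0.7876).
Then the next iterate is (s, t)₁ = (-1.6237, 1.2124).

(-1.6237, 1.2124)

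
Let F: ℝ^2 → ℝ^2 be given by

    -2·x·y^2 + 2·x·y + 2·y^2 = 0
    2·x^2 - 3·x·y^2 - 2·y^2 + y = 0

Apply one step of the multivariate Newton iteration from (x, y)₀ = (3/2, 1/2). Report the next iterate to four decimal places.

(0.4717, 0.1321)

At (3/2, 1/2): F = (1.2500, 3.3750).
Jacobian J = [[-2·y^2 + 2·y, -4·x·y + 2·x + 4·y], [4·x - 3·y^2, -6·x·y - 4·y + 1]].
At the point, J = [[0.5000, 2.0000], [5.2500, -5.5000]] (det J = -13.2500).
Solving J·Δ = −F gives Δ = (-1.0283, -0.3679).
Then the next iterate is (x, y)₁ = (0.4717, 0.1321).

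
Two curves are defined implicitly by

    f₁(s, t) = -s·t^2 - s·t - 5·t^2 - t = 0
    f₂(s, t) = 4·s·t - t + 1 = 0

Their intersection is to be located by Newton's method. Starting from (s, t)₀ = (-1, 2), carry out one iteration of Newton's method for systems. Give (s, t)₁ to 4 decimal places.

(-0.5949, 0.8481)

At (-1, 2): F = (-16.0000, -9.0000).
Jacobian J = [[-t^2 - t, -2·s·t - s - 10·t - 1], [4·t, 4·s - 1]].
At the point, J = [[-6.0000, -16.0000], [8.0000, -5.0000]] (det J = 158.0000).
Solving J·Δ = −F gives Δ = (0.4051, -1.1519).
Then the next iterate is (s, t)₁ = (-0.5949, 0.8481).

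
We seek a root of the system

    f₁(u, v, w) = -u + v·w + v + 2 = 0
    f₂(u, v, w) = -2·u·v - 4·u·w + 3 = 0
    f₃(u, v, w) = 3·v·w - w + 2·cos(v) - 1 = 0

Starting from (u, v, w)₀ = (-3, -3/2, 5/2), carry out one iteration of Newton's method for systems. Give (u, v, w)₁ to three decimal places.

(2.256, 0.172, 2.730)

At (-3, -3/2, 5/2): F = (-0.250, 24.000, -14.60853).
Jacobian J = [[-1, w + 1, v], [-2·v - 4·w, -2·u, -4·u], [0, 3·w - 2·sin(v), 3·v - 1]].
At the point, J = [[-1.000, 3.500, -1.500], [-7.000, 6.000, 12.000], [0.000, 9.49499, -5.500]] (det J = 111.88727).
Solving J·Δ = −F gives Δ = (5.256, 1.672, 0.230).
Then the next iterate is (u, v, w)₁ = (2.256, 0.172, 2.730).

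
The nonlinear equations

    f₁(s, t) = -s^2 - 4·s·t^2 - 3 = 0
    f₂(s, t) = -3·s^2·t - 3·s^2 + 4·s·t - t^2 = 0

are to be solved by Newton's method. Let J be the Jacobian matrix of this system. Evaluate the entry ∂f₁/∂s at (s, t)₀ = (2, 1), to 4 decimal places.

∂f₁/∂s = -2·s - 4·t^2.
At (2, 1) this is -8.0000.

-8.0000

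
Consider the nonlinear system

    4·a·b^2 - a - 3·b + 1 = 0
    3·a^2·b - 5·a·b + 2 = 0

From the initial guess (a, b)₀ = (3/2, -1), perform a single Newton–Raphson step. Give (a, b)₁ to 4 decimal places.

(2.0602, -0.3213)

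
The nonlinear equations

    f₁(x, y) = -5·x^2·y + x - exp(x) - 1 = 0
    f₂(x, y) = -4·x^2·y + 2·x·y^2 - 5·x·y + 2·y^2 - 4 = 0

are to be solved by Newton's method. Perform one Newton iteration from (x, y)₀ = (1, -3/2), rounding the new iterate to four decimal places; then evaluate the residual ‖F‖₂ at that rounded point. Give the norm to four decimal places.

3.4605

At (1, -3/2): F = (4.781718, 18.5000).
Jacobian J = [[-10·x·y - exp(x) + 1, -5·x^2], [-8·x·y + 2·y^2 - 5·y, -4·x^2 + 4·x·y - 5·x + 4·y]].
At the point, J = [[13.281718, -5.0000], [24.0000, -21.0000]] (det J = -158.916082).
Solving J·Δ = −F gives Δ = (-0.0498, 0.8240).
Then the next iterate is (x, y)₁ = (0.9502, -0.6760).
Re-evaluating at (0.9502, -0.6760): F = (0.415708, 3.435453), so ‖F‖₂ = 3.4605.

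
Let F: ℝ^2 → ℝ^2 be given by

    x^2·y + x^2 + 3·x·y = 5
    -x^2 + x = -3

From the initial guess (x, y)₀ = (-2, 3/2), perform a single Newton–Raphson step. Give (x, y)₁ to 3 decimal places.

At (-2, 3/2): F = (-4.000, -3.000).
Jacobian J = [[2·x·y + 2·x + 3·y, x^2 + 3·x], [-2·x + 1, 0]].
At the point, J = [[-5.500, -2.000], [5.000, 0.000]] (det J = 10.000).
Solving J·Δ = −F gives Δ = (0.600, -3.650).
Then the next iterate is (x, y)₁ = (-1.400, -2.150).

(-1.400, -2.150)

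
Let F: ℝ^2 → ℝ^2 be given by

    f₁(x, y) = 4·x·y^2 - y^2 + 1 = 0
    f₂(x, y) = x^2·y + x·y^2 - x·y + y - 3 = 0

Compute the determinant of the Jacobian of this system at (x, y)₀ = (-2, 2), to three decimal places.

-232.000

J = [[4·y^2, 8·x·y - 2·y], [2·x·y + y^2 - y, x^2 + 2·x·y - x + 1]].
At the point, J = [[16.000, -36.000], [-6.000, -1.000]].
det J = -232.000.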